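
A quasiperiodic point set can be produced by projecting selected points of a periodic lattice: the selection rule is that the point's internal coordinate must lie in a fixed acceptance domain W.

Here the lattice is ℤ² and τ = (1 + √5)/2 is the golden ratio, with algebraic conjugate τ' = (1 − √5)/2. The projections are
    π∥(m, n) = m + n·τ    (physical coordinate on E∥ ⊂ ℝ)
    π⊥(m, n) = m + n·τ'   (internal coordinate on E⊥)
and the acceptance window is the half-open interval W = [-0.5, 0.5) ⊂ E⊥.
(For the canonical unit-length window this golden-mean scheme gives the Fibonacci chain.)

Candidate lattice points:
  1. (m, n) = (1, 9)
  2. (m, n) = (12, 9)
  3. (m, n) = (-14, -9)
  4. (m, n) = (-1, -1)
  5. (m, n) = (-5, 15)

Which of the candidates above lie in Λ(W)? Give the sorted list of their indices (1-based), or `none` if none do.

τ' = (1−√5)/2 ≈ -0.6180.
candidate 1: (m,n)=(1,9) → π∥ = 1+9·τ ≈ 15.5623, π⊥ = 1+9·τ' ≈ -4.5623 ∉ [-0.5, 0.5) ⇒ out
candidate 2: (m,n)=(12,9) → π∥ = 12+9·τ ≈ 26.5623, π⊥ = 12+9·τ' ≈ 6.4377 ∉ [-0.5, 0.5) ⇒ out
candidate 3: (m,n)=(-14,-9) → π∥ = -14-9·τ ≈ -28.5623, π⊥ = -14-9·τ' ≈ -8.4377 ∉ [-0.5, 0.5) ⇒ out
candidate 4: (m,n)=(-1,-1) → π∥ = -1-1·τ ≈ -2.6180, π⊥ = -1-1·τ' ≈ -0.3820 ∈ [-0.5, 0.5) ⇒ IN Λ
candidate 5: (m,n)=(-5,15) → π∥ = -5+15·τ ≈ 19.2705, π⊥ = -5+15·τ' ≈ -14.2705 ∉ [-0.5, 0.5) ⇒ out

4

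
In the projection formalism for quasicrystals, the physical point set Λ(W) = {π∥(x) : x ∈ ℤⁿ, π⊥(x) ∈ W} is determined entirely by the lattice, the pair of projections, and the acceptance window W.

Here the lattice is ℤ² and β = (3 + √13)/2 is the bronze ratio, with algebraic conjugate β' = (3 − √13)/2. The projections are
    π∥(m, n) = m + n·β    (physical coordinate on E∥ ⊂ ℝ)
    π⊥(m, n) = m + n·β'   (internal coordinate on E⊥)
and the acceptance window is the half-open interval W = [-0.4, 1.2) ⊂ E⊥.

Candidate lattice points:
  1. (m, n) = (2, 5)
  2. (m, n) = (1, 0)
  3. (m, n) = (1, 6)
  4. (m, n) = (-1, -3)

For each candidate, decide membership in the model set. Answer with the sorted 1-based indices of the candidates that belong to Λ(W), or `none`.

1, 2, 4

Numerically β ≈ 3.302776 and β' = −1/β ≈ -0.302776.
candidate 1: (m,n)=(2,5) → π∥ = 2+5·β ≈ 18.513878, π⊥ = 2+5·β' ≈ 0.486122 ∈ [-0.4, 1.2) ⇒ IN Λ
candidate 2: (m,n)=(1,0) → π∥ = 1+0·β ≈ 1.000000, π⊥ = 1+0·β' ≈ 1.000000 ∈ [-0.4, 1.2) ⇒ IN Λ
candidate 3: (m,n)=(1,6) → π∥ = 1+6·β ≈ 20.816654, π⊥ = 1+6·β' ≈ -0.816654 ∉ [-0.4, 1.2) ⇒ out
candidate 4: (m,n)=(-1,-3) → π∥ = -1-3·β ≈ -10.908327, π⊥ = -1-3·β' ≈ -0.091673 ∈ [-0.4, 1.2) ⇒ IN Λ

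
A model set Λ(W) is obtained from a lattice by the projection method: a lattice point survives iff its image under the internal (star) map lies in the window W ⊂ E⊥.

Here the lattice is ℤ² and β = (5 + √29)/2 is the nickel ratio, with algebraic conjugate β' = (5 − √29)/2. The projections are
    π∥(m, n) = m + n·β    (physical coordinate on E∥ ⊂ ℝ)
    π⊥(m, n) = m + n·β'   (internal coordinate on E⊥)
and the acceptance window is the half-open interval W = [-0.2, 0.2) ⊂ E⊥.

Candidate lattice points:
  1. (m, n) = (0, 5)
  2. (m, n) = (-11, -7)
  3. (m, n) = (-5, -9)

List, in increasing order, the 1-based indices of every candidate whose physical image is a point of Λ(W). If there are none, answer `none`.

Numerically β ≈ 5.19258 and β' = −1/β ≈ -0.19258.
candidate 1: (m,n)=(0,5) → π∥ = 0+5·β ≈ 25.96291, π⊥ = 0+5·β' ≈ -0.96291 ∉ [-0.2, 0.2) ⇒ out
candidate 2: (m,n)=(-11,-7) → π∥ = -11-7·β ≈ -47.34808, π⊥ = -11-7·β' ≈ -9.65192 ∉ [-0.2, 0.2) ⇒ out
candidate 3: (m,n)=(-5,-9) → π∥ = -5-9·β ≈ -51.73324, π⊥ = -5-9·β' ≈ -3.26676 ∉ [-0.2, 0.2) ⇒ out

none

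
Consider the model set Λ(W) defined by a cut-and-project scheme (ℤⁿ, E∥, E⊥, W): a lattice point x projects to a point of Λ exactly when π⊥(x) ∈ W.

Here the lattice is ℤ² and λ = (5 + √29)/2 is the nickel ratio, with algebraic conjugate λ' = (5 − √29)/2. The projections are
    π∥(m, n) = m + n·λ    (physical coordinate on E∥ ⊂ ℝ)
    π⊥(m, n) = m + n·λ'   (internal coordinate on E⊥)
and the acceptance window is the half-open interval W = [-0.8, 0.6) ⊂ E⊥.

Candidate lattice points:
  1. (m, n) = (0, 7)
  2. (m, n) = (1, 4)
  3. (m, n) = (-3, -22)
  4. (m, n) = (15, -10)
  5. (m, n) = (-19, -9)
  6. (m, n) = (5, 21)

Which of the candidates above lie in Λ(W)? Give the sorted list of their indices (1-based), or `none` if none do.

2

Numerically λ ≈ 5.1926 and λ' = −1/λ ≈ -0.1926.
#1 (0,7): internal coord 0 + (7)·λ' = -1.3481; -1.3481 ∉ [-0.8, 0.6) → out
#2 (1,4): internal coord 1 + (4)·λ' = +0.2297; +0.2297 ∈ [-0.8, 0.6) → IN Λ
#3 (-3,-22): internal coord -3 + (-22)·λ' = +1.2368; +1.2368 ∉ [-0.8, 0.6) → out
#4 (15,-10): internal coord 15 + (-10)·λ' = +16.9258; +16.9258 ∉ [-0.8, 0.6) → out
#5 (-19,-9): internal coord -19 + (-9)·λ' = -17.2668; -17.2668 ∉ [-0.8, 0.6) → out
#6 (5,21): internal coord 5 + (21)·λ' = +0.9558; +0.9558 ∉ [-0.8, 0.6) → out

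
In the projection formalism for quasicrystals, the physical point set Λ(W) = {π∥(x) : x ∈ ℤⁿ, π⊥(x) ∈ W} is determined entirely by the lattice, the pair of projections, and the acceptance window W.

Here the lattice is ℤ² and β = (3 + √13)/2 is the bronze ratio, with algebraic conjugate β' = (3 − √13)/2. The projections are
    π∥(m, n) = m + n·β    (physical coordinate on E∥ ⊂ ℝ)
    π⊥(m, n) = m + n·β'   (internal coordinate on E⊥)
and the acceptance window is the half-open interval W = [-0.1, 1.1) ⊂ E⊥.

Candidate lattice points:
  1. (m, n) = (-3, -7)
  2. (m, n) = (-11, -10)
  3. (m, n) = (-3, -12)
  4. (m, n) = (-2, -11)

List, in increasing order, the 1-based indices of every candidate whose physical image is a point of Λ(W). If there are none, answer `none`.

3

Numerically β ≈ 3.3028 and β' = −1/β ≈ -0.3028.
candidate 1: (m,n)=(-3,-7) → π∥ = -3-7·β ≈ -26.1194, π⊥ = -3-7·β' ≈ -0.8806 ∉ [-0.1, 1.1) ⇒ out
candidate 2: (m,n)=(-11,-10) → π∥ = -11-10·β ≈ -44.0278, π⊥ = -11-10·β' ≈ -7.9722 ∉ [-0.1, 1.1) ⇒ out
candidate 3: (m,n)=(-3,-12) → π∥ = -3-12·β ≈ -42.6333, π⊥ = -3-12·β' ≈ 0.6333 ∈ [-0.1, 1.1) ⇒ IN Λ
candidate 4: (m,n)=(-2,-11) → π∥ = -2-11·β ≈ -38.3305, π⊥ = -2-11·β' ≈ 1.3305 ∉ [-0.1, 1.1) ⇒ out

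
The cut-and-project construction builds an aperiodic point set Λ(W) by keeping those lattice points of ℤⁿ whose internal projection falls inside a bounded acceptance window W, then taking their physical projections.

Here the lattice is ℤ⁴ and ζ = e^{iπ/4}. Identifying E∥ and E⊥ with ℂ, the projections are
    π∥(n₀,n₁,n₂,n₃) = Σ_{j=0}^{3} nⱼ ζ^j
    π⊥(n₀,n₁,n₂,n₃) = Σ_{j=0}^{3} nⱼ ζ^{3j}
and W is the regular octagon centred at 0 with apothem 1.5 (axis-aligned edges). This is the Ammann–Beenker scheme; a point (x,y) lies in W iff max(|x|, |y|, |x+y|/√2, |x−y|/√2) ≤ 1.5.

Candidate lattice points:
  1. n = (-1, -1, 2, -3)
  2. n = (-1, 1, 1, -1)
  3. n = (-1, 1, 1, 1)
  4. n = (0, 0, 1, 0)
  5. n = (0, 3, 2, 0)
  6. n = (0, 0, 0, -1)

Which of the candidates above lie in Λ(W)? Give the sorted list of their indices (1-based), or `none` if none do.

π⊥(n) = n₀ + n₁ζ³ + n₂ζ⁶ + n₃ζ⁹ where ζ = e^{iπ/4}.
#1 (-1, -1, 2, -3): internal (-2.4142, -4.8284); octagon support 5.1213 vs apothem 1.5 → ∉ W
#2 (-1, 1, 1, -1): internal (-2.4142, -1.0000); octagon support 2.4142 vs apothem 1.5 → ∉ W
#3 (-1, 1, 1, 1): internal (-1.0000, 0.4142); octagon support 1.0000 vs apothem 1.5 → ∈ W
#4 (0, 0, 1, 0): internal (0.0000, -1.0000); octagon support 1.0000 vs apothem 1.5 → ∈ W
#5 (0, 3, 2, 0): internal (-2.1213, 0.1213); octagon support 2.1213 vs apothem 1.5 → ∉ W
#6 (0, 0, 0, -1): internal (-0.7071, -0.7071); octagon support 1.0000 vs apothem 1.5 → ∈ W

3, 4, 6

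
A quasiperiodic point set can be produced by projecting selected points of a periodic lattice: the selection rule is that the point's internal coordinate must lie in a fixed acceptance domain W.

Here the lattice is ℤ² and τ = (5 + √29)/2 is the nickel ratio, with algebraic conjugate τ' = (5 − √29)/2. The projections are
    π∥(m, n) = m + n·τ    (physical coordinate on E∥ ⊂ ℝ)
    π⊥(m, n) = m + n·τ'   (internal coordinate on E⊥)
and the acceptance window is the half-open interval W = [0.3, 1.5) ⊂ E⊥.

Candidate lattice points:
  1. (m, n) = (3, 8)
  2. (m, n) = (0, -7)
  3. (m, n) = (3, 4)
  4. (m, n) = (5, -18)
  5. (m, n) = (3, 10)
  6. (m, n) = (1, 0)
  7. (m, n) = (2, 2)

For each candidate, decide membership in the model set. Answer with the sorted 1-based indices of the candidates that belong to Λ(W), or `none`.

1, 2, 5, 6

τ' = (5−√29)/2 ≈ -0.19258.
candidate 1: (m,n)=(3,8) → π∥ = 3+8·τ ≈ 44.54066, π⊥ = 3+8·τ' ≈ 1.45934 ∈ [0.3, 1.5) ⇒ IN Λ
candidate 2: (m,n)=(0,-7) → π∥ = 0-7·τ ≈ -36.34808, π⊥ = 0-7·τ' ≈ 1.34808 ∈ [0.3, 1.5) ⇒ IN Λ
candidate 3: (m,n)=(3,4) → π∥ = 3+4·τ ≈ 23.77033, π⊥ = 3+4·τ' ≈ 2.22967 ∉ [0.3, 1.5) ⇒ out
candidate 4: (m,n)=(5,-18) → π∥ = 5-18·τ ≈ -88.46648, π⊥ = 5-18·τ' ≈ 8.46648 ∉ [0.3, 1.5) ⇒ out
candidate 5: (m,n)=(3,10) → π∥ = 3+10·τ ≈ 54.92582, π⊥ = 3+10·τ' ≈ 1.07418 ∈ [0.3, 1.5) ⇒ IN Λ
candidate 6: (m,n)=(1,0) → π∥ = 1+0·τ ≈ 1.00000, π⊥ = 1+0·τ' ≈ 1.00000 ∈ [0.3, 1.5) ⇒ IN Λ
candidate 7: (m,n)=(2,2) → π∥ = 2+2·τ ≈ 12.38516, π⊥ = 2+2·τ' ≈ 1.61484 ∉ [0.3, 1.5) ⇒ out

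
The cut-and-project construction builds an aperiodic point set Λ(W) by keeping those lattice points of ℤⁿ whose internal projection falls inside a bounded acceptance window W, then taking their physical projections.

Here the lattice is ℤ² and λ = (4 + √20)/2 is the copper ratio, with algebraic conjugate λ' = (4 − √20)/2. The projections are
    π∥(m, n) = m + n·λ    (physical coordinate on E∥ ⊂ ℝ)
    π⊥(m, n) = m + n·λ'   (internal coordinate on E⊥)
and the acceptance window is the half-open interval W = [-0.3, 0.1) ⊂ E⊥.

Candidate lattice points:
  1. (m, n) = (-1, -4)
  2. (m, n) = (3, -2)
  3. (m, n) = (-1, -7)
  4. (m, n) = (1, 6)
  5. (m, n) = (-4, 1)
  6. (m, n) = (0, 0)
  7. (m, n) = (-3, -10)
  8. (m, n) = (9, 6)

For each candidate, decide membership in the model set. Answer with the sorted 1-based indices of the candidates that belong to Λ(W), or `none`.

Numerically λ ≈ 4.236068 and λ' = −1/λ ≈ -0.236068.
candidate 1: (m,n)=(-1,-4) → π∥ = -1-4·λ ≈ -17.944272, π⊥ = -1-4·λ' ≈ -0.055728 ∈ [-0.3, 0.1) ⇒ IN Λ
candidate 2: (m,n)=(3,-2) → π∥ = 3-2·λ ≈ -5.472136, π⊥ = 3-2·λ' ≈ 3.472136 ∉ [-0.3, 0.1) ⇒ out
candidate 3: (m,n)=(-1,-7) → π∥ = -1-7·λ ≈ -30.652476, π⊥ = -1-7·λ' ≈ 0.652476 ∉ [-0.3, 0.1) ⇒ out
candidate 4: (m,n)=(1,6) → π∥ = 1+6·λ ≈ 26.416408, π⊥ = 1+6·λ' ≈ -0.416408 ∉ [-0.3, 0.1) ⇒ out
candidate 5: (m,n)=(-4,1) → π∥ = -4+1·λ ≈ 0.236068, π⊥ = -4+1·λ' ≈ -4.236068 ∉ [-0.3, 0.1) ⇒ out
candidate 6: (m,n)=(0,0) → π∥ = 0+0·λ ≈ 0.000000, π⊥ = 0+0·λ' ≈ 0.000000 ∈ [-0.3, 0.1) ⇒ IN Λ
candidate 7: (m,n)=(-3,-10) → π∥ = -3-10·λ ≈ -45.360680, π⊥ = -3-10·λ' ≈ -0.639320 ∉ [-0.3, 0.1) ⇒ out
candidate 8: (m,n)=(9,6) → π∥ = 9+6·λ ≈ 34.416408, π⊥ = 9+6·λ' ≈ 7.583592 ∉ [-0.3, 0.1) ⇒ out

1, 6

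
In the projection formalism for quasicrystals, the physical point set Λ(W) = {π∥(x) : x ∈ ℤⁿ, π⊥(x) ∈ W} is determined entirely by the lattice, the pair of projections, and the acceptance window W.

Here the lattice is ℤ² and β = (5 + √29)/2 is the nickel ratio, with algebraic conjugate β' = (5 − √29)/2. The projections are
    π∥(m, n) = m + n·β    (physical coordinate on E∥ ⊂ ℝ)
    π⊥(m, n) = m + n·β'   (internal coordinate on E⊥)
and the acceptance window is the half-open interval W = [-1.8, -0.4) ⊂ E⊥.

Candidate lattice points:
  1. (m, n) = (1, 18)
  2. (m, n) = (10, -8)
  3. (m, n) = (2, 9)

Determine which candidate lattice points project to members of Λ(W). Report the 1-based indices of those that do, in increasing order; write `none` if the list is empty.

none

β' = (5−√29)/2 ≈ -0.19258.
#1 (1,18): internal coord 1 + (18)·β' = -2.46648; -2.46648 ∉ [-1.8, -0.4) → out
#2 (10,-8): internal coord 10 + (-8)·β' = +11.54066; +11.54066 ∉ [-1.8, -0.4) → out
#3 (2,9): internal coord 2 + (9)·β' = +0.26676; +0.26676 ∉ [-1.8, -0.4) → out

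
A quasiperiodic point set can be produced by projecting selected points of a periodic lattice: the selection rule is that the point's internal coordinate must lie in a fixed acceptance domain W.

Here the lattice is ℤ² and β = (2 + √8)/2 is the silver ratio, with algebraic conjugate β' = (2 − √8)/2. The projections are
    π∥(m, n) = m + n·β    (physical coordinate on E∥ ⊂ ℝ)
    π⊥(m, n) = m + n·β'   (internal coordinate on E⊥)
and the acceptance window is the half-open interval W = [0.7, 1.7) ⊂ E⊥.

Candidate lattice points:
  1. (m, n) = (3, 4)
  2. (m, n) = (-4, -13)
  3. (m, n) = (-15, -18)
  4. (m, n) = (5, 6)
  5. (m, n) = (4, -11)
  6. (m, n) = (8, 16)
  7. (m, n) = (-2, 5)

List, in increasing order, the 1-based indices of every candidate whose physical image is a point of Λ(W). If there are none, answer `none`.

Compute β' = (2−√8)/2 = -0.4142, so π⊥(m,n) = m -0.4142·n.
[1] lift (3,4): star map gives 1.3431; window check 0.7 ≤ 1.3431 < 1.7 is true → IN Λ
[2] lift (-4,-13): star map gives 1.3848; window check 0.7 ≤ 1.3848 < 1.7 is true → IN Λ
[3] lift (-15,-18): star map gives -7.5442; window check 0.7 ≤ -7.5442 < 1.7 is false → out
[4] lift (5,6): star map gives 2.5147; window check 0.7 ≤ 2.5147 < 1.7 is false → out
[5] lift (4,-11): star map gives 8.5563; window check 0.7 ≤ 8.5563 < 1.7 is false → out
[6] lift (8,16): star map gives 1.3726; window check 0.7 ≤ 1.3726 < 1.7 is true → IN Λ
[7] lift (-2,5): star map gives -4.0711; window check 0.7 ≤ -4.0711 < 1.7 is false → out

1, 2, 6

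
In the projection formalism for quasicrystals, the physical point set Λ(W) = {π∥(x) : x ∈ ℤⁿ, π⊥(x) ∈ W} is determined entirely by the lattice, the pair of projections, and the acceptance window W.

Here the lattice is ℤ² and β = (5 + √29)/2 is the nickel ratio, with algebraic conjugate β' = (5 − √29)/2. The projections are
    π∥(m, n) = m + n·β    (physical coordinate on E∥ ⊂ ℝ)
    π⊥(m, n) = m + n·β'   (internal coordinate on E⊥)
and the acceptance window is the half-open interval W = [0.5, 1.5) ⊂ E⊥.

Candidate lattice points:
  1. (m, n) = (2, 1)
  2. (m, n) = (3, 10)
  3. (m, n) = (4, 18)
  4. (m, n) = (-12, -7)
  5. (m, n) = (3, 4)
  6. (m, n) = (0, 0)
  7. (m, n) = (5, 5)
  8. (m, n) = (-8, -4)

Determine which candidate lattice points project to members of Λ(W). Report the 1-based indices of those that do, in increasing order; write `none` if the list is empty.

Numerically β ≈ 5.1926 and β' = −1/β ≈ -0.1926.
#1 (2,1): internal coord 2 + (1)·β' = +1.8074; +1.8074 ∉ [0.5, 1.5) → out
#2 (3,10): internal coord 3 + (10)·β' = +1.0742; +1.0742 ∈ [0.5, 1.5) → IN Λ
#3 (4,18): internal coord 4 + (18)·β' = +0.5335; +0.5335 ∈ [0.5, 1.5) → IN Λ
#4 (-12,-7): internal coord -12 + (-7)·β' = -10.6519; -10.6519 ∉ [0.5, 1.5) → out
#5 (3,4): internal coord 3 + (4)·β' = +2.2297; +2.2297 ∉ [0.5, 1.5) → out
#6 (0,0): internal coord 0 + (0)·β' = +0.0000; +0.0000 ∉ [0.5, 1.5) → out
#7 (5,5): internal coord 5 + (5)·β' = +4.0371; +4.0371 ∉ [0.5, 1.5) → out
#8 (-8,-4): internal coord -8 + (-4)·β' = -7.2297; -7.2297 ∉ [0.5, 1.5) → out

2, 3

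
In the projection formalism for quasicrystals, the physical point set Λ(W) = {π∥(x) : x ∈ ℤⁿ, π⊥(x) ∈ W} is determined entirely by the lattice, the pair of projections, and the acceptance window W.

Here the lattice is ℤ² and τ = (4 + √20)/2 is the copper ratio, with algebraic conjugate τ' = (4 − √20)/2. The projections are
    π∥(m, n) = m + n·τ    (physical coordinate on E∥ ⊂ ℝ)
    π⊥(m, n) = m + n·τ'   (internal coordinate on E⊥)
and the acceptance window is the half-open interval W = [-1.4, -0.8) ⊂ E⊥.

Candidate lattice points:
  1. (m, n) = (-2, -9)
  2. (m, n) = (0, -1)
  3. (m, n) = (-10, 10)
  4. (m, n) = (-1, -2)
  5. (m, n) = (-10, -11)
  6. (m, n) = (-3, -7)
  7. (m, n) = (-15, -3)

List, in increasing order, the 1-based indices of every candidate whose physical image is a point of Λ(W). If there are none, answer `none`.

6

Compute τ' = (4−√20)/2 = -0.23607, so π⊥(m,n) = m -0.23607·n.
#1 (-2,-9): internal coord -2 + (-9)·τ' = +0.12461; +0.12461 ∉ [-1.4, -0.8) → out
#2 (0,-1): internal coord 0 + (-1)·τ' = +0.23607; +0.23607 ∉ [-1.4, -0.8) → out
#3 (-10,10): internal coord -10 + (10)·τ' = -12.36068; -12.36068 ∉ [-1.4, -0.8) → out
#4 (-1,-2): internal coord -1 + (-2)·τ' = -0.52786; -0.52786 ∉ [-1.4, -0.8) → out
#5 (-10,-11): internal coord -10 + (-11)·τ' = -7.40325; -7.40325 ∉ [-1.4, -0.8) → out
#6 (-3,-7): internal coord -3 + (-7)·τ' = -1.34752; -1.34752 ∈ [-1.4, -0.8) → IN Λ
#7 (-15,-3): internal coord -15 + (-3)·τ' = -14.29180; -14.29180 ∉ [-1.4, -0.8) → out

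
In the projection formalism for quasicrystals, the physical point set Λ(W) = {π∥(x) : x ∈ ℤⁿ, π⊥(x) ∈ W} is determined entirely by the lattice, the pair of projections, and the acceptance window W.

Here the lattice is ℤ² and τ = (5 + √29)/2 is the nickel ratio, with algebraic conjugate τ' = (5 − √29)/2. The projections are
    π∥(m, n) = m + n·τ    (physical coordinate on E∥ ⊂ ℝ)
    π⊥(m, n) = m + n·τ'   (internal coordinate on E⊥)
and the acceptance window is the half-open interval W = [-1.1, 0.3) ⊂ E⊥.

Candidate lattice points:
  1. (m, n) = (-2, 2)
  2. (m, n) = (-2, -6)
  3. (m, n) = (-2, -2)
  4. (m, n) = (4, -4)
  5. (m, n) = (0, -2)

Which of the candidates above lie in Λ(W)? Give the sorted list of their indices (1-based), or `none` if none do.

Numerically τ ≈ 5.19258 and τ' = −1/τ ≈ -0.19258.
[1] lift (-2,2): star map gives -2.38516; window check -1.1 ≤ -2.38516 < 0.3 is false → out
[2] lift (-2,-6): star map gives -0.84451; window check -1.1 ≤ -0.84451 < 0.3 is true → IN Λ
[3] lift (-2,-2): star map gives -1.61484; window check -1.1 ≤ -1.61484 < 0.3 is false → out
[4] lift (4,-4): star map gives 4.77033; window check -1.1 ≤ 4.77033 < 0.3 is false → out
[5] lift (0,-2): star map gives 0.38516; window check -1.1 ≤ 0.38516 < 0.3 is false → out

2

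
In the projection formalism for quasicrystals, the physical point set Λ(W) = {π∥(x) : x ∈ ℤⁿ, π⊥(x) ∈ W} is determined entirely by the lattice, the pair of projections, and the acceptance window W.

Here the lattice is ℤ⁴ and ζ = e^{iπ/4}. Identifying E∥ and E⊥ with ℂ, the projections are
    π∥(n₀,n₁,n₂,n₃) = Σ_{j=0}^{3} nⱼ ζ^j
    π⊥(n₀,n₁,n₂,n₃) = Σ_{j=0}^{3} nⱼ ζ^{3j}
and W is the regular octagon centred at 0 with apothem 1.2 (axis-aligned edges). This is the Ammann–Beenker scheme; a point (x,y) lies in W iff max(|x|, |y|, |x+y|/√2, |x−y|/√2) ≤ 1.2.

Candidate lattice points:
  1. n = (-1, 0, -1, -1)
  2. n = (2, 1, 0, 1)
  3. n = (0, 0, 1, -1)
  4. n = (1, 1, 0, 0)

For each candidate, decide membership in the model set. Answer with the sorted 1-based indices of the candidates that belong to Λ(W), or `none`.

4

With ζ = e^{iπ/4} the internal vectors are ζ^0,ζ^3,ζ^6,ζ^9.
candidate 1: n = (-1, 0, -1, -1) → π⊥ ≈ (-1.707107, +0.292893); max(|x|,|y|,|x±y|/√2) = 1.707107 > 1.2 ⇒ ∉ W
candidate 2: n = (2, 1, 0, 1) → π⊥ ≈ (+2.000000, +1.414214); max(|x|,|y|,|x±y|/√2) = 2.414214 > 1.2 ⇒ ∉ W
candidate 3: n = (0, 0, 1, -1) → π⊥ ≈ (-0.707107, -1.707107); max(|x|,|y|,|x±y|/√2) = 1.707107 > 1.2 ⇒ ∉ W
candidate 4: n = (1, 1, 0, 0) → π⊥ ≈ (+0.292893, +0.707107); max(|x|,|y|,|x±y|/√2) = 0.707107 ≤ 1.2 ⇒ ∈ W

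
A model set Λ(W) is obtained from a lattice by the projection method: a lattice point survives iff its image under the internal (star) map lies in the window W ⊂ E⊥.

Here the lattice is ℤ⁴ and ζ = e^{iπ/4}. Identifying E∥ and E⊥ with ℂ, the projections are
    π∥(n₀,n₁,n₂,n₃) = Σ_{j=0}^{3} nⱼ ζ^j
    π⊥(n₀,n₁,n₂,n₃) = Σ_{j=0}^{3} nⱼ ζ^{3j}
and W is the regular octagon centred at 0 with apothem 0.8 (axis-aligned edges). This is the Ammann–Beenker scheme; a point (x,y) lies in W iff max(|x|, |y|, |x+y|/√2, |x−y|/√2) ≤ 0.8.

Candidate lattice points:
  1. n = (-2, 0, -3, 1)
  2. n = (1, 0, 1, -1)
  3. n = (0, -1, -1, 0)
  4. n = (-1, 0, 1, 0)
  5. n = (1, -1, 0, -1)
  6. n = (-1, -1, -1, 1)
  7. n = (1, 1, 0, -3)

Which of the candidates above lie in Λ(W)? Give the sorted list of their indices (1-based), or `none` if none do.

π⊥(n) = n₀ + n₁ζ³ + n₂ζ⁶ + n₃ζ⁹ where ζ = e^{iπ/4}.
candidate 1: n = (-2, 0, -3, 1) → π⊥ ≈ (-1.292893, +3.707107); max(|x|,|y|,|x±y|/√2) = 3.707107 > 0.8 ⇒ ∉ W
candidate 2: n = (1, 0, 1, -1) → π⊥ ≈ (+0.292893, -1.707107); max(|x|,|y|,|x±y|/√2) = 1.707107 > 0.8 ⇒ ∉ W
candidate 3: n = (0, -1, -1, 0) → π⊥ ≈ (+0.707107, +0.292893); max(|x|,|y|,|x±y|/√2) = 0.707107 ≤ 0.8 ⇒ ∈ W
candidate 4: n = (-1, 0, 1, 0) → π⊥ ≈ (-1.000000, -1.000000); max(|x|,|y|,|x±y|/√2) = 1.414214 > 0.8 ⇒ ∉ W
candidate 5: n = (1, -1, 0, -1) → π⊥ ≈ (+1.000000, -1.414214); max(|x|,|y|,|x±y|/√2) = 1.707107 > 0.8 ⇒ ∉ W
candidate 6: n = (-1, -1, -1, 1) → π⊥ ≈ (+0.414214, +1.000000); max(|x|,|y|,|x±y|/√2) = 1.000000 > 0.8 ⇒ ∉ W
candidate 7: n = (1, 1, 0, -3) → π⊥ ≈ (-1.828427, -1.414214); max(|x|,|y|,|x±y|/√2) = 2.292893 > 0.8 ⇒ ∉ W

3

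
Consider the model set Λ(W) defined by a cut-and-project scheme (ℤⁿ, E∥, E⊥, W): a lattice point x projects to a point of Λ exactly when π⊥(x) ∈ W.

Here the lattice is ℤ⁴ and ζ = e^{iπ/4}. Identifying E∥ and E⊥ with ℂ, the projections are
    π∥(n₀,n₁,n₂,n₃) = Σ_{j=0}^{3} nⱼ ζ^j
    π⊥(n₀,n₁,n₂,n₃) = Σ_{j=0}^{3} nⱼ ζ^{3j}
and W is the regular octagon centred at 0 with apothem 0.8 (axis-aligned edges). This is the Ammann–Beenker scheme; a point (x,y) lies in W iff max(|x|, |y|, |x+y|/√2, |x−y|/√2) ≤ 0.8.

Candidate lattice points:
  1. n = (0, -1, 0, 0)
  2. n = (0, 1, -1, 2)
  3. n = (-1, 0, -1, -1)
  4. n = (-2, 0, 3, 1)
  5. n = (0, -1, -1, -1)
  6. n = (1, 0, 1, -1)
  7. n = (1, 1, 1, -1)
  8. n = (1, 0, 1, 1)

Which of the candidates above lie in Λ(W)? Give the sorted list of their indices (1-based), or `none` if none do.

5

With ζ = e^{iπ/4} the internal vectors are ζ^0,ζ^3,ζ^6,ζ^9.
#1 (0, -1, 0, 0): internal (0.70711, -0.70711); octagon support 1.00000 vs apothem 0.8 → ∉ W
#2 (0, 1, -1, 2): internal (0.70711, 3.12132); octagon support 3.12132 vs apothem 0.8 → ∉ W
#3 (-1, 0, -1, -1): internal (-1.70711, 0.29289); octagon support 1.70711 vs apothem 0.8 → ∉ W
#4 (-2, 0, 3, 1): internal (-1.29289, -2.29289); octagon support 2.53553 vs apothem 0.8 → ∉ W
#5 (0, -1, -1, -1): internal (0.00000, -0.41421); octagon support 0.41421 vs apothem 0.8 → ∈ W
#6 (1, 0, 1, -1): internal (0.29289, -1.70711); octagon support 1.70711 vs apothem 0.8 → ∉ W
#7 (1, 1, 1, -1): internal (-0.41421, -1.00000); octagon support 1.00000 vs apothem 0.8 → ∉ W
#8 (1, 0, 1, 1): internal (1.70711, -0.29289); octagon support 1.70711 vs apothem 0.8 → ∉ W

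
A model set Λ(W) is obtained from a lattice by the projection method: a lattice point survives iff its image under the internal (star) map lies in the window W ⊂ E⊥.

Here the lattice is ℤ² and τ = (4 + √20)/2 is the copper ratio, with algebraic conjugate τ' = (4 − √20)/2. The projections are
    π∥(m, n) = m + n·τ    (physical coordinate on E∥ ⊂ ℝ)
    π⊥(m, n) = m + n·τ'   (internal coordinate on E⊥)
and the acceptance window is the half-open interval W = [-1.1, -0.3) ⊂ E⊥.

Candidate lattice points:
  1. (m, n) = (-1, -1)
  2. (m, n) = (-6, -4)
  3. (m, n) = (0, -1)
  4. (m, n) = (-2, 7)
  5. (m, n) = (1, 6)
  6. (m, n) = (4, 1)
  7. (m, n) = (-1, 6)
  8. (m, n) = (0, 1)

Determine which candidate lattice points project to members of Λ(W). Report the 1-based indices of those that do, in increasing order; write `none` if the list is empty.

1, 5

Compute τ' = (4−√20)/2 = -0.236068, so π⊥(m,n) = m -0.236068·n.
[1] lift (-1,-1): star map gives -0.763932; window check -1.1 ≤ -0.763932 < -0.3 is true → IN Λ
[2] lift (-6,-4): star map gives -5.055728; window check -1.1 ≤ -5.055728 < -0.3 is false → out
[3] lift (0,-1): star map gives 0.236068; window check -1.1 ≤ 0.236068 < -0.3 is false → out
[4] lift (-2,7): star map gives -3.652476; window check -1.1 ≤ -3.652476 < -0.3 is false → out
[5] lift (1,6): star map gives -0.416408; window check -1.1 ≤ -0.416408 < -0.3 is true → IN Λ
[6] lift (4,1): star map gives 3.763932; window check -1.1 ≤ 3.763932 < -0.3 is false → out
[7] lift (-1,6): star map gives -2.416408; window check -1.1 ≤ -2.416408 < -0.3 is false → out
[8] lift (0,1): star map gives -0.236068; window check -1.1 ≤ -0.236068 < -0.3 is false → out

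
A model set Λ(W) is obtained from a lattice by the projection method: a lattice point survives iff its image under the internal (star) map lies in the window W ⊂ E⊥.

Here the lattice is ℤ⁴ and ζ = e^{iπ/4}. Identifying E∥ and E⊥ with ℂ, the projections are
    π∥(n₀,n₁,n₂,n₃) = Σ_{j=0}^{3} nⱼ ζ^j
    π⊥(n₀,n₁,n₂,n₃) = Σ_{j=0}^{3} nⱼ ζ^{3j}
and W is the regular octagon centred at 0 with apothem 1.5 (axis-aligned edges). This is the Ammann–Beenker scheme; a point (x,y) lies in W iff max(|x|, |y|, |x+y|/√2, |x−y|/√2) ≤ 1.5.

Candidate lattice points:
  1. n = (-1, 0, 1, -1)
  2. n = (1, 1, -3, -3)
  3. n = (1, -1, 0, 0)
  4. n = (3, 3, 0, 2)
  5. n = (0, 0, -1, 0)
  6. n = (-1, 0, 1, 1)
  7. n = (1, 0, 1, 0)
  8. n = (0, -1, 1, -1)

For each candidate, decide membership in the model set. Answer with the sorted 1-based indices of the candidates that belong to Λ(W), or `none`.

5, 6, 7

π⊥(n) = n₀ + n₁ζ³ + n₂ζ⁶ + n₃ζ⁹ where ζ = e^{iπ/4}.
candidate 1: n = (-1, 0, 1, -1) → π⊥ ≈ (-1.7071, -1.7071); max(|x|,|y|,|x±y|/√2) = 2.4142 > 1.5 ⇒ ∉ W
candidate 2: n = (1, 1, -3, -3) → π⊥ ≈ (-1.8284, +1.5858); max(|x|,|y|,|x±y|/√2) = 2.4142 > 1.5 ⇒ ∉ W
candidate 3: n = (1, -1, 0, 0) → π⊥ ≈ (+1.7071, -0.7071); max(|x|,|y|,|x±y|/√2) = 1.7071 > 1.5 ⇒ ∉ W
candidate 4: n = (3, 3, 0, 2) → π⊥ ≈ (+2.2929, +3.5355); max(|x|,|y|,|x±y|/√2) = 4.1213 > 1.5 ⇒ ∉ W
candidate 5: n = (0, 0, -1, 0) → π⊥ ≈ (+0.0000, +1.0000); max(|x|,|y|,|x±y|/√2) = 1.0000 ≤ 1.5 ⇒ ∈ W
candidate 6: n = (-1, 0, 1, 1) → π⊥ ≈ (-0.2929, -0.2929); max(|x|,|y|,|x±y|/√2) = 0.4142 ≤ 1.5 ⇒ ∈ W
candidate 7: n = (1, 0, 1, 0) → π⊥ ≈ (+1.0000, -1.0000); max(|x|,|y|,|x±y|/√2) = 1.4142 ≤ 1.5 ⇒ ∈ W
candidate 8: n = (0, -1, 1, -1) → π⊥ ≈ (+0.0000, -2.4142); max(|x|,|y|,|x±y|/√2) = 2.4142 > 1.5 ⇒ ∉ W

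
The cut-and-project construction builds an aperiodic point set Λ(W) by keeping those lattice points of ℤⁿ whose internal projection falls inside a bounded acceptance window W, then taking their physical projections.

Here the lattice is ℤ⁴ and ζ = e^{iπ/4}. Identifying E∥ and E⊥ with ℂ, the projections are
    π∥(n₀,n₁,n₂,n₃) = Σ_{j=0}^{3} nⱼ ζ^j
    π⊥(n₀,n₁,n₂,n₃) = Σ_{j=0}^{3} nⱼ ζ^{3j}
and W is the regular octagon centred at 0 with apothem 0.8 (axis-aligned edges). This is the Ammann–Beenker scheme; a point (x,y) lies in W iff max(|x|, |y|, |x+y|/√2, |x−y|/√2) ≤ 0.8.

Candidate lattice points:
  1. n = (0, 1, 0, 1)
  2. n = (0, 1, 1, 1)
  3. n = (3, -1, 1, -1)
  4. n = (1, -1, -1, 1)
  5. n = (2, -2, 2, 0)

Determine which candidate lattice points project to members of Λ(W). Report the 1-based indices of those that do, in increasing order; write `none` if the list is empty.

Internal map: ζ^{3j} for j=0..3 gives (1,0), (−√2/2,√2/2), (0,−1), (√2/2,√2/2).
candidate 1: n = (0, 1, 0, 1) → π⊥ ≈ (+0.0000, +1.4142); max(|x|,|y|,|x±y|/√2) = 1.4142 > 0.8 ⇒ ∉ W
candidate 2: n = (0, 1, 1, 1) → π⊥ ≈ (+0.0000, +0.4142); max(|x|,|y|,|x±y|/√2) = 0.4142 ≤ 0.8 ⇒ ∈ W
candidate 3: n = (3, -1, 1, -1) → π⊥ ≈ (+3.0000, -2.4142); max(|x|,|y|,|x±y|/√2) = 3.8284 > 0.8 ⇒ ∉ W
candidate 4: n = (1, -1, -1, 1) → π⊥ ≈ (+2.4142, +1.0000); max(|x|,|y|,|x±y|/√2) = 2.4142 > 0.8 ⇒ ∉ W
candidate 5: n = (2, -2, 2, 0) → π⊥ ≈ (+3.4142, -3.4142); max(|x|,|y|,|x±y|/√2) = 4.8284 > 0.8 ⇒ ∉ W

2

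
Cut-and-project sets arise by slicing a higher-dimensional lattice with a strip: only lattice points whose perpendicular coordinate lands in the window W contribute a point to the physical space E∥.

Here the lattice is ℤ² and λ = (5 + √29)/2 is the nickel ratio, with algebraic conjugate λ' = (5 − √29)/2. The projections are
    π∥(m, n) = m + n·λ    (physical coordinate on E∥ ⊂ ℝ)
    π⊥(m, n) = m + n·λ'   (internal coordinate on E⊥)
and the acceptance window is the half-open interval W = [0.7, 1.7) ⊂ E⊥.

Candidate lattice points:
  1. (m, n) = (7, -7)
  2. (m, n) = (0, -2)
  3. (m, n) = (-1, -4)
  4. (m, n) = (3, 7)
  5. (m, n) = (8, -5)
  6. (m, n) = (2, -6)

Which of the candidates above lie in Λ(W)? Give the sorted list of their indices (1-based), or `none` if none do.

4

λ' = (5−√29)/2 ≈ -0.19258.
candidate 1: (m,n)=(7,-7) → π∥ = 7-7·λ ≈ -29.34808, π⊥ = 7-7·λ' ≈ 8.34808 ∉ [0.7, 1.7) ⇒ out
candidate 2: (m,n)=(0,-2) → π∥ = 0-2·λ ≈ -10.38516, π⊥ = 0-2·λ' ≈ 0.38516 ∉ [0.7, 1.7) ⇒ out
candidate 3: (m,n)=(-1,-4) → π∥ = -1-4·λ ≈ -21.77033, π⊥ = -1-4·λ' ≈ -0.22967 ∉ [0.7, 1.7) ⇒ out
candidate 4: (m,n)=(3,7) → π∥ = 3+7·λ ≈ 39.34808, π⊥ = 3+7·λ' ≈ 1.65192 ∈ [0.7, 1.7) ⇒ IN Λ
candidate 5: (m,n)=(8,-5) → π∥ = 8-5·λ ≈ -17.96291, π⊥ = 8-5·λ' ≈ 8.96291 ∉ [0.7, 1.7) ⇒ out
candidate 6: (m,n)=(2,-6) → π∥ = 2-6·λ ≈ -29.15549, π⊥ = 2-6·λ' ≈ 3.15549 ∉ [0.7, 1.7) ⇒ out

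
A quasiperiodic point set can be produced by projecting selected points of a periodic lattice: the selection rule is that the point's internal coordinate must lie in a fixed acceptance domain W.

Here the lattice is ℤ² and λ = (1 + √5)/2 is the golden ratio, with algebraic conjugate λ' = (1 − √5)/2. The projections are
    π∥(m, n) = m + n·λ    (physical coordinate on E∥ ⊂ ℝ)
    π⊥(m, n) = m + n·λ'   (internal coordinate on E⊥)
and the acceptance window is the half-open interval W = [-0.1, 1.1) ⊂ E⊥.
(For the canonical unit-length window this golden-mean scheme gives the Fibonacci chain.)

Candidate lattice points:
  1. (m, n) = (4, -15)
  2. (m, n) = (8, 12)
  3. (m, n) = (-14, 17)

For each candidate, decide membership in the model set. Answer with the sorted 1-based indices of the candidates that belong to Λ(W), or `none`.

Compute λ' = (1−√5)/2 = -0.61803, so π⊥(m,n) = m -0.61803·n.
#1 (4,-15): internal coord 4 + (-15)·λ' = +13.27051; +13.27051 ∉ [-0.1, 1.1) → out
#2 (8,12): internal coord 8 + (12)·λ' = +0.58359; +0.58359 ∈ [-0.1, 1.1) → IN Λ
#3 (-14,17): internal coord -14 + (17)·λ' = -24.50658; -24.50658 ∉ [-0.1, 1.1) → out

2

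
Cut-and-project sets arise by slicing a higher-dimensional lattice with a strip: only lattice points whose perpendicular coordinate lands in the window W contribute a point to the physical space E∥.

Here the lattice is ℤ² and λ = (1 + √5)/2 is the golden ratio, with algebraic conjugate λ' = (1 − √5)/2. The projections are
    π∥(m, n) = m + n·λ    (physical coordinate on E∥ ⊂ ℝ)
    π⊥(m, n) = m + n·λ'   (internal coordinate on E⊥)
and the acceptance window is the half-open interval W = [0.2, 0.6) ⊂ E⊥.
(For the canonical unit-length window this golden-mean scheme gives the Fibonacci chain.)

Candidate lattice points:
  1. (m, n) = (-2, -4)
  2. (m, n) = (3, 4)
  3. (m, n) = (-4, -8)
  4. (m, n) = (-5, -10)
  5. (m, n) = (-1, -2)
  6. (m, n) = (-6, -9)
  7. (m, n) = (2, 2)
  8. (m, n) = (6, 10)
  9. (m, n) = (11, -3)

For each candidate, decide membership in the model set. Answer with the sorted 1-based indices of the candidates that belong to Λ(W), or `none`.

λ' = (1−√5)/2 ≈ -0.6180.
[1] lift (-2,-4): star map gives 0.4721; window check 0.2 ≤ 0.4721 < 0.6 is true → IN Λ
[2] lift (3,4): star map gives 0.5279; window check 0.2 ≤ 0.5279 < 0.6 is true → IN Λ
[3] lift (-4,-8): star map gives 0.9443; window check 0.2 ≤ 0.9443 < 0.6 is false → out
[4] lift (-5,-10): star map gives 1.1803; window check 0.2 ≤ 1.1803 < 0.6 is false → out
[5] lift (-1,-2): star map gives 0.2361; window check 0.2 ≤ 0.2361 < 0.6 is true → IN Λ
[6] lift (-6,-9): star map gives -0.4377; window check 0.2 ≤ -0.4377 < 0.6 is false → out
[7] lift (2,2): star map gives 0.7639; window check 0.2 ≤ 0.7639 < 0.6 is false → out
[8] lift (6,10): star map gives -0.1803; window check 0.2 ≤ -0.1803 < 0.6 is false → out
[9] lift (11,-3): star map gives 12.8541; window check 0.2 ≤ 12.8541 < 0.6 is false → out

1, 2, 5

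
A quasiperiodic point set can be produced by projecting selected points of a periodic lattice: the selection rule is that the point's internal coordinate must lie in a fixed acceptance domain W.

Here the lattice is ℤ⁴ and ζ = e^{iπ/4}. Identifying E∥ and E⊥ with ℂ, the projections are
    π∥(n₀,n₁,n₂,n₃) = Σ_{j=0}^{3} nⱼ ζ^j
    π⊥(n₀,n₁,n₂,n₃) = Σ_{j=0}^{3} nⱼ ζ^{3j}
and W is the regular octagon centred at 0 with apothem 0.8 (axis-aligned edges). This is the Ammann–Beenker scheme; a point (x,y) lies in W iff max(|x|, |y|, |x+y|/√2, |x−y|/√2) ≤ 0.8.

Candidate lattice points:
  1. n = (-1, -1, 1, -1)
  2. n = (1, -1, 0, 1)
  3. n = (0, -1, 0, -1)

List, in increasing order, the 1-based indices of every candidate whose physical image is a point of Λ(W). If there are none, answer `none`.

Internal map: ζ^{3j} for j=0..3 gives (1,0), (−√2/2,√2/2), (0,−1), (√2/2,√2/2).
candidate 1: n = (-1, -1, 1, -1) → π⊥ ≈ (-1.000000, -2.414214); max(|x|,|y|,|x±y|/√2) = 2.414214 > 0.8 ⇒ ∉ W
candidate 2: n = (1, -1, 0, 1) → π⊥ ≈ (+2.414214, +0.000000); max(|x|,|y|,|x±y|/√2) = 2.414214 > 0.8 ⇒ ∉ W
candidate 3: n = (0, -1, 0, -1) → π⊥ ≈ (+0.000000, -1.414214); max(|x|,|y|,|x±y|/√2) = 1.414214 > 0.8 ⇒ ∉ W

none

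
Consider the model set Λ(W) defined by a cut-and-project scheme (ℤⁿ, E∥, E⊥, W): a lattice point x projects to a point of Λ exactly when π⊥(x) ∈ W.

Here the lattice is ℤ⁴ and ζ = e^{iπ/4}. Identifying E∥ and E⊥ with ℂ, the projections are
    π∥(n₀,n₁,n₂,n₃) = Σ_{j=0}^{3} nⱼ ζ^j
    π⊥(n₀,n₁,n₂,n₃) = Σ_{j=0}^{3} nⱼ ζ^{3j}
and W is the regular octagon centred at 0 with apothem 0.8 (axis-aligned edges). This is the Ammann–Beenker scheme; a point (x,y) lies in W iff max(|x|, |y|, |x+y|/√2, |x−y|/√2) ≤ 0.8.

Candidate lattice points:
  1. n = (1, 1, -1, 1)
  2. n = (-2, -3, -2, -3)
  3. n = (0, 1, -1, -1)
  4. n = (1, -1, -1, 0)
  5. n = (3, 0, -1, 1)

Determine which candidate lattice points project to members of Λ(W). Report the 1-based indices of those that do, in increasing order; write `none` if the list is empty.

none

With ζ = e^{iπ/4} the internal vectors are ζ^0,ζ^3,ζ^6,ζ^9.
#1 (1, 1, -1, 1): internal (1.00000, 2.41421); octagon support 2.41421 vs apothem 0.8 → ∉ W
#2 (-2, -3, -2, -3): internal (-2.00000, -2.24264); octagon support 3.00000 vs apothem 0.8 → ∉ W
#3 (0, 1, -1, -1): internal (-1.41421, 1.00000); octagon support 1.70711 vs apothem 0.8 → ∉ W
#4 (1, -1, -1, 0): internal (1.70711, 0.29289); octagon support 1.70711 vs apothem 0.8 → ∉ W
#5 (3, 0, -1, 1): internal (3.70711, 1.70711); octagon support 3.82843 vs apothem 0.8 → ∉ W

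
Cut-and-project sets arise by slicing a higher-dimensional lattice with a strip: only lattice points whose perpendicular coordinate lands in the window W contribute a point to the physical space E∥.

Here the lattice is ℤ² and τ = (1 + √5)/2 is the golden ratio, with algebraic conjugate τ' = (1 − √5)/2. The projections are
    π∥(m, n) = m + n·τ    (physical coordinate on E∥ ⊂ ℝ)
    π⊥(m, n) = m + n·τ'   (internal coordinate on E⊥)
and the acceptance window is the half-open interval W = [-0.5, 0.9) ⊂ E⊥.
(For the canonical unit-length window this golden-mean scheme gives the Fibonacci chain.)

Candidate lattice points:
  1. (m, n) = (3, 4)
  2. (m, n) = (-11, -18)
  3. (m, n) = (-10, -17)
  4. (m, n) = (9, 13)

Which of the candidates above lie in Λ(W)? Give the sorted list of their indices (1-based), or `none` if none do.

1, 2, 3

τ' = (1−√5)/2 ≈ -0.618034.
#1 (3,4): internal coord 3 + (4)·τ' = +0.527864; +0.527864 ∈ [-0.5, 0.9) → IN Λ
#2 (-11,-18): internal coord -11 + (-18)·τ' = +0.124612; +0.124612 ∈ [-0.5, 0.9) → IN Λ
#3 (-10,-17): internal coord -10 + (-17)·τ' = +0.506578; +0.506578 ∈ [-0.5, 0.9) → IN Λ
#4 (9,13): internal coord 9 + (13)·τ' = +0.965558; +0.965558 ∉ [-0.5, 0.9) → out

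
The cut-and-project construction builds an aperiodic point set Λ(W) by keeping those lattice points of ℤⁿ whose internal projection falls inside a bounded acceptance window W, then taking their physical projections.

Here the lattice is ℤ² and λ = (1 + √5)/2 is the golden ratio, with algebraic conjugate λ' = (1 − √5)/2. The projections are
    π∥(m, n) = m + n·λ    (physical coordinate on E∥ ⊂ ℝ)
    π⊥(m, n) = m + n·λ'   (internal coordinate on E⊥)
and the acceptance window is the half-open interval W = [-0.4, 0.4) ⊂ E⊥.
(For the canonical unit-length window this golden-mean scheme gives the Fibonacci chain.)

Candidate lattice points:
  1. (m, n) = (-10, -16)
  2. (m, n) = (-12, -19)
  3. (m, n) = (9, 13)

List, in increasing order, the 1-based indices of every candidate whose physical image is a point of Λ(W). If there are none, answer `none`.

1, 2

λ' = (1−√5)/2 ≈ -0.618034.
[1] lift (-10,-16): star map gives -0.111456; window check -0.4 ≤ -0.111456 < 0.4 is true → IN Λ
[2] lift (-12,-19): star map gives -0.257354; window check -0.4 ≤ -0.257354 < 0.4 is true → IN Λ
[3] lift (9,13): star map gives 0.965558; window check -0.4 ≤ 0.965558 < 0.4 is false → out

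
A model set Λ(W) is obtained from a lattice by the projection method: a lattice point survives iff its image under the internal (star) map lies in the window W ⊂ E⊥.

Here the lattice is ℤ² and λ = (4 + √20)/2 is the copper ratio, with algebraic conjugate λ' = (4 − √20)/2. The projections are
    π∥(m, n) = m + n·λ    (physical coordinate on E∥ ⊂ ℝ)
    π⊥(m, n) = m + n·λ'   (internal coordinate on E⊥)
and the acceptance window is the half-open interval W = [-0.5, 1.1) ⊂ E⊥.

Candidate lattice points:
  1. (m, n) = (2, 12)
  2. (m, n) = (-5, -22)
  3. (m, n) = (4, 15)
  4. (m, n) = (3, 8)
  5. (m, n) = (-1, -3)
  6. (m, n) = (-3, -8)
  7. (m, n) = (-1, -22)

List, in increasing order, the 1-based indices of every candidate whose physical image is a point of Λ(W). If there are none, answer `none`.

2, 3, 5

λ' = (4−√20)/2 ≈ -0.236068.
candidate 1: (m,n)=(2,12) → π∥ = 2+12·λ ≈ 52.832816, π⊥ = 2+12·λ' ≈ -0.832816 ∉ [-0.5, 1.1) ⇒ out
candidate 2: (m,n)=(-5,-22) → π∥ = -5-22·λ ≈ -98.193496, π⊥ = -5-22·λ' ≈ 0.193496 ∈ [-0.5, 1.1) ⇒ IN Λ
candidate 3: (m,n)=(4,15) → π∥ = 4+15·λ ≈ 67.541020, π⊥ = 4+15·λ' ≈ 0.458980 ∈ [-0.5, 1.1) ⇒ IN Λ
candidate 4: (m,n)=(3,8) → π∥ = 3+8·λ ≈ 36.888544, π⊥ = 3+8·λ' ≈ 1.111456 ∉ [-0.5, 1.1) ⇒ out
candidate 5: (m,n)=(-1,-3) → π∥ = -1-3·λ ≈ -13.708204, π⊥ = -1-3·λ' ≈ -0.291796 ∈ [-0.5, 1.1) ⇒ IN Λ
candidate 6: (m,n)=(-3,-8) → π∥ = -3-8·λ ≈ -36.888544, π⊥ = -3-8·λ' ≈ -1.111456 ∉ [-0.5, 1.1) ⇒ out
candidate 7: (m,n)=(-1,-22) → π∥ = -1-22·λ ≈ -94.193496, π⊥ = -1-22·λ' ≈ 4.193496 ∉ [-0.5, 1.1) ⇒ out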